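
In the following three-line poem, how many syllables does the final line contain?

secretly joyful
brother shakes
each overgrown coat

5

The final line: each(1) + overgrown(3) + coat(1) = 5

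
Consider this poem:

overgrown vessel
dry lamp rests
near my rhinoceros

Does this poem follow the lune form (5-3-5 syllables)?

Line 1: overgrown (3), vessel (2) → 5 ✓
Line 2: dry (1), lamp (1), rests (1) → 3 ✓
Line 3: near (1), my (1), rhinoceros (4) → 6 (expected 5)

No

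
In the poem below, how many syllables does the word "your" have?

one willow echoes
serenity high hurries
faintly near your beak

1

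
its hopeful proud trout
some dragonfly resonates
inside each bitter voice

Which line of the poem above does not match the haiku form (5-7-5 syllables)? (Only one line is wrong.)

Line 1: its(1) + hopeful(2) + proud(1) + trout(1) = 5 ✓
Line 2: some(1) + dragonfly(3) + resonates(3) = 7 ✓
Line 3: inside(2) + each(1) + bitter(2) + voice(1) = 6 (expected 5)

The third line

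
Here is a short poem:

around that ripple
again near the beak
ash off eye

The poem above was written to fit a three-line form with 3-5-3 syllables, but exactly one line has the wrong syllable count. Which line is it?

Line 1: around(2) + that(1) + ripple(2) = 5 (expected 3)
Line 2: again(2) + near(1) + the(1) + beak(1) = 5 ✓
Line 3: ash(1) + off(1) + eye(1) = 3 ✓

The first line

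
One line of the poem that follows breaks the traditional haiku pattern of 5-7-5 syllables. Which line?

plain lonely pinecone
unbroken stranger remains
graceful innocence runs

Line 3

Line 1: plain(1) + lonely(2) + pinecone(2) = 5 ✓
Line 2: unbroken(3) + stranger(2) + remains(2) = 7 ✓
Line 3: graceful(2) + innocence(3) + runs(1) = 6 (expected 5)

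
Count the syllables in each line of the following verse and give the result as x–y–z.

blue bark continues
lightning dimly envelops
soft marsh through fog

5–7–4

Line 1: blue(1) + bark(1) + continues(3) = 5
Line 2: lightning(2) + dimly(2) + envelops(3) = 7
Line 3: soft(1) + marsh(1) + through(1) + fog(1) = 4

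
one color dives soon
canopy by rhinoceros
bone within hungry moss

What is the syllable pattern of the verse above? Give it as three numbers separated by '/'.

Line 1: one(1) + color(2) + dives(1) + soon(1) = 5
Line 2: canopy(3) + by(1) + rhinoceros(4) = 8
Line 3: bone(1) + within(2) + hungry(2) + moss(1) = 6

5/8/6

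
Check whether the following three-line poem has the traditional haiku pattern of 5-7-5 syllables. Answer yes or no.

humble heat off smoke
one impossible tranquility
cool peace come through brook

No

Line 1: humble(2) + heat(1) + off(1) + smoke(1) = 5 ✓
Line 2: one(1) + impossible(4) + tranquility(4) = 9 (expected 7)
Line 3: cool(1) + peace(1) + come(1) + through(1) + brook(1) = 5 ✓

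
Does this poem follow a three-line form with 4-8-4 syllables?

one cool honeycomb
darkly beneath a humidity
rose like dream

Line 1: one (1), cool (1), honeycomb (3) → 5 (expected 4)
Line 2: darkly (2), beneath (2), a (1), humidity (4) → 9 (expected 8)
Line 3: rose (1), like (1), dream (1) → 3 (expected 4)

No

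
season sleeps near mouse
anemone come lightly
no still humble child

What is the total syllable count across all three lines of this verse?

Line 1: season (2), sleeps (1), near (1), mouse (1) → 5
Line 2: anemone (4), come (1), lightly (2) → 7
Line 3: no (1), still (1), humble (2), child (1) → 5
Total: 5 + 7 + 5 = 17

17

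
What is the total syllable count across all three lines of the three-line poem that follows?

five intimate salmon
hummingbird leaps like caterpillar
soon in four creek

19

Line 1: "five intimate salmon": 1+3+2 = 6
Line 2: "hummingbird leaps like caterpillar": 3+1+1+4 = 9
Line 3: "soon in four creek": 1+1+1+1 = 4
Total: 6 + 9 + 4 = 19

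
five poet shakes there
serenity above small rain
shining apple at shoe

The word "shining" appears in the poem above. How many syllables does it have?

2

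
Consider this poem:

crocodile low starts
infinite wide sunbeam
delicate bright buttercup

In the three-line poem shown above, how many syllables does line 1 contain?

Line 1: crocodile(3) + low(1) + starts(1) = 5

5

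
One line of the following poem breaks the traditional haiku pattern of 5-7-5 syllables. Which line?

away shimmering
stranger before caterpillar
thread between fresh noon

Line 2

Line 1: away(2) + shimmering(3) = 5 ✓
Line 2: stranger(2) + before(2) + caterpillar(4) = 8 (expected 7)
Line 3: thread(1) + between(2) + fresh(1) + noon(1) = 5 ✓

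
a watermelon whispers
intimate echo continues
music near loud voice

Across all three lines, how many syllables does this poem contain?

Line 1: "a watermelon whispers": 1+4+2 = 7
Line 2: "intimate echo continues": 3+2+3 = 8
Line 3: "music near loud voice": 2+1+1+1 = 5
Total: 7 + 8 + 5 = 20

20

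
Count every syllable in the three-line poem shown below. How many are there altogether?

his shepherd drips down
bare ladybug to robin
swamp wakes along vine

Line 1: his (1), shepherd (2), drips (1), down (1) → 5
Line 2: bare (1), ladybug (3), to (1), robin (2) → 7
Line 3: swamp (1), wakes (1), along (2), vine (1) → 5
Total: 5 + 7 + 5 = 17

17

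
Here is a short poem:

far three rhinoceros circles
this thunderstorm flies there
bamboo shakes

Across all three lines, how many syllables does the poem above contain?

Line 1: "far three rhinoceros circles": 1+1+4+2 = 8
Line 2: "this thunderstorm flies there": 1+3+1+1 = 6
Line 3: "bamboo shakes": 2+1 = 3
Total: 8 + 6 + 3 = 17

17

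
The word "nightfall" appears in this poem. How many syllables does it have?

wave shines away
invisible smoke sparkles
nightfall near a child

2

"nightfall" has 2 syllables.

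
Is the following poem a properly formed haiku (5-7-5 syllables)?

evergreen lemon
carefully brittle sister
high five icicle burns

No

Line 1: evergreen (3), lemon (2) → 5 ✓
Line 2: carefully (3), brittle (2), sister (2) → 7 ✓
Line 3: high (1), five (1), icicle (3), burns (1) → 6 (expected 5)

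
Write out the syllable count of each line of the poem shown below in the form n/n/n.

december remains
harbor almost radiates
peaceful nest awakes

5/7/5

Line 1: "december remains": 3+2 = 5
Line 2: "harbor almost radiates": 2+2+3 = 7
Line 3: "peaceful nest awakes": 2+1+2 = 5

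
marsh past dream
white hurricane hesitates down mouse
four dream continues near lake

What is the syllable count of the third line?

The third line: four (1), dream (1), continues (3), near (1), lake (1) → 7

7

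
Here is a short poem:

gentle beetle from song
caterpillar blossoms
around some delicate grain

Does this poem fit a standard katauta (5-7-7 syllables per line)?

No

Line 1: gentle(2) + beetle(2) + from(1) + song(1) = 6 (expected 5)
Line 2: caterpillar(4) + blossoms(2) = 6 (expected 7)
Line 3: around(2) + some(1) + delicate(3) + grain(1) = 7 ✓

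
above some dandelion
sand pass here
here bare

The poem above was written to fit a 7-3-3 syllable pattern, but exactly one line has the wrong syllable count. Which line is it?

Line 1: above (2), some (1), dandelion (4) → 7 ✓
Line 2: sand (1), pass (1), here (1) → 3 ✓
Line 3: here (1), bare (1) → 2 (expected 3)

The third line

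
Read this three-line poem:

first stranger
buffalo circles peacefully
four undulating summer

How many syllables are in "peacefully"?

"peacefully" has 3 syllables.

3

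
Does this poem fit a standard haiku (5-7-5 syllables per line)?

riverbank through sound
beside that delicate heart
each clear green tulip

Line 1: riverbank (3), through (1), sound (1) → 5 ✓
Line 2: beside (2), that (1), delicate (3), heart (1) → 7 ✓
Line 3: each (1), clear (1), green (1), tulip (2) → 5 ✓

Yes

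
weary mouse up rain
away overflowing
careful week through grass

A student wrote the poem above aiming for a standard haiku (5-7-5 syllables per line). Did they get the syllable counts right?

No

Line 1: "weary mouse up rain": 2+1+1+1 = 5 ✓
Line 2: "away overflowing": 2+4 = 6 (expected 7)
Line 3: "careful week through grass": 2+1+1+1 = 5 ✓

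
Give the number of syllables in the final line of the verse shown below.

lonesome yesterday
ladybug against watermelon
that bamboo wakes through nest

6

The final line: "that bamboo wakes through nest": 1+2+1+1+1 = 6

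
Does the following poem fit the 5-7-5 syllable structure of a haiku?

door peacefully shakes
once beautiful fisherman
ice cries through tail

Line 1: door(1) + peacefully(3) + shakes(1) = 5 ✓
Line 2: once(1) + beautiful(3) + fisherman(3) = 7 ✓
Line 3: ice(1) + cries(1) + through(1) + tail(1) = 4 (expected 5)

No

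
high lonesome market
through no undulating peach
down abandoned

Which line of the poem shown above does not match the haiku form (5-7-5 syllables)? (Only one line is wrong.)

Line 1: "high lonesome market": 1+2+2 = 5 ✓
Line 2: "through no undulating peach": 1+1+4+1 = 7 ✓
Line 3: "down abandoned": 1+3 = 4 (expected 5)

The third line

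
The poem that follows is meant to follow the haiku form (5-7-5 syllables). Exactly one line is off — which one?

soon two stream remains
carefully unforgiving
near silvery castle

Line 3

Line 1: "soon two stream remains": 1+1+1+2 = 5 ✓
Line 2: "carefully unforgiving": 3+4 = 7 ✓
Line 3: "near silvery castle": 1+3+2 = 6 (expected 5)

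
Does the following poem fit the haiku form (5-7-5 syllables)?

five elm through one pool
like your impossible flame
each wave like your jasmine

Line 1: "five elm through one pool": 1+1+1+1+1 = 5 ✓
Line 2: "like your impossible flame": 1+1+4+1 = 7 ✓
Line 3: "each wave like your jasmine": 1+1+1+1+2 = 6 (expected 5)

No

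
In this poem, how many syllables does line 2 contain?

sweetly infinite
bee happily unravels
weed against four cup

7

Line 2: bee(1) + happily(3) + unravels(3) = 7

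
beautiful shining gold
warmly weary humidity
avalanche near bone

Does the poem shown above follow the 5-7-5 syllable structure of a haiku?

Line 1: beautiful (3), shining (2), gold (1) → 6 (expected 5)
Line 2: warmly (2), weary (2), humidity (4) → 8 (expected 7)
Line 3: avalanche (3), near (1), bone (1) → 5 ✓

No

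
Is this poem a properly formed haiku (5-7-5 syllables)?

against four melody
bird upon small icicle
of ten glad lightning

Line 1: against (2), four (1), melody (3) → 6 (expected 5)
Line 2: bird (1), upon (2), small (1), icicle (3) → 7 ✓
Line 3: of (1), ten (1), glad (1), lightning (2) → 5 ✓

No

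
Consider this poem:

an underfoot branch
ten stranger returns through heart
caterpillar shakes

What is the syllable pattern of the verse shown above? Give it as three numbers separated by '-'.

5-7-5

Line 1: an(1) + underfoot(3) + branch(1) = 5
Line 2: ten(1) + stranger(2) + returns(2) + through(1) + heart(1) = 7
Line 3: caterpillar(4) + shakes(1) = 5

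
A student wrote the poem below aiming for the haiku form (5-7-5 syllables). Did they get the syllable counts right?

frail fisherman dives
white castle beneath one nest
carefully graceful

Yes

Line 1: frail (1), fisherman (3), dives (1) → 5 ✓
Line 2: white (1), castle (2), beneath (2), one (1), nest (1) → 7 ✓
Line 3: carefully (3), graceful (2) → 5 ✓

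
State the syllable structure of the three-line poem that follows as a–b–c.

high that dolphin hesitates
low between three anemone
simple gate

Line 1: high (1), that (1), dolphin (2), hesitates (3) → 7
Line 2: low (1), between (2), three (1), anemone (4) → 8
Line 3: simple (2), gate (1) → 3

7–8–3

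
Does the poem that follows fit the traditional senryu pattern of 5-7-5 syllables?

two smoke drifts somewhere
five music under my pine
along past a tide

Yes

Line 1: two (1), smoke (1), drifts (1), somewhere (2) → 5 ✓
Line 2: five (1), music (2), under (2), my (1), pine (1) → 7 ✓
Line 3: along (2), past (1), a (1), tide (1) → 5 ✓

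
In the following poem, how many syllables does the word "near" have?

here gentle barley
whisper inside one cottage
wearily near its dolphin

1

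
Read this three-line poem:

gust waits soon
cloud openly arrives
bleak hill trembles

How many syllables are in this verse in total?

13

Line 1: "gust waits soon": 1+1+1 = 3
Line 2: "cloud openly arrives": 1+3+2 = 6
Line 3: "bleak hill trembles": 1+1+2 = 4
Total: 3 + 6 + 4 = 13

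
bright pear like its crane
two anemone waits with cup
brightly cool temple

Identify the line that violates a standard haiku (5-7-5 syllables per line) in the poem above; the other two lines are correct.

Line 1: bright(1) + pear(1) + like(1) + its(1) + crane(1) = 5 ✓
Line 2: two(1) + anemone(4) + waits(1) + with(1) + cup(1) = 8 (expected 7)
Line 3: brightly(2) + cool(1) + temple(2) = 5 ✓

Line 2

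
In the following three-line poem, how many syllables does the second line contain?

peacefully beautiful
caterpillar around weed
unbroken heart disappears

The second line: caterpillar(4) + around(2) + weed(1) = 7

7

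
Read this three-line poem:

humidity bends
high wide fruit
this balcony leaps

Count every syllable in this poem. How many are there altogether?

Line 1: humidity(4) + bends(1) = 5
Line 2: high(1) + wide(1) + fruit(1) = 3
Line 3: this(1) + balcony(3) + leaps(1) = 5
Total: 5 + 3 + 5 = 13

13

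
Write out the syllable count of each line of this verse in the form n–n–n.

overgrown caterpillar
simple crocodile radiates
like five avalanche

7–8–5

Line 1: overgrown(3) + caterpillar(4) = 7
Line 2: simple(2) + crocodile(3) + radiates(3) = 8
Line 3: like(1) + five(1) + avalanche(3) = 5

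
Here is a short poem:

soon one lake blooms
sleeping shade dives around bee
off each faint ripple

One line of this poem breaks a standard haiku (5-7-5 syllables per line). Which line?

The first line

Line 1: soon(1) + one(1) + lake(1) + blooms(1) = 4 (expected 5)
Line 2: sleeping(2) + shade(1) + dives(1) + around(2) + bee(1) = 7 ✓
Line 3: off(1) + each(1) + faint(1) + ripple(2) = 5 ✓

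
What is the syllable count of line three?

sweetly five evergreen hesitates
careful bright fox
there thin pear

Line three: there (1), thin (1), pear (1) → 3

3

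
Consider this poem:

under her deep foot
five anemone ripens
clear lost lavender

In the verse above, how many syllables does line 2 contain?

7

Line 2: "five anemone ripens": 1+4+2 = 7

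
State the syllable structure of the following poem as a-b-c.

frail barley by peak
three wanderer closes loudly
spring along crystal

5-8-5

Line 1: frail(1) + barley(2) + by(1) + peak(1) = 5
Line 2: three(1) + wanderer(3) + closes(2) + loudly(2) = 8
Line 3: spring(1) + along(2) + crystal(2) = 5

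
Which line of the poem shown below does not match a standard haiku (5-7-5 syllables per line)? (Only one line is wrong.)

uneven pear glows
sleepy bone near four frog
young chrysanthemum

Line 2

Line 1: "uneven pear glows": 3+1+1 = 5 ✓
Line 2: "sleepy bone near four frog": 2+1+1+1+1 = 6 (expected 7)
Line 3: "young chrysanthemum": 1+4 = 5 ✓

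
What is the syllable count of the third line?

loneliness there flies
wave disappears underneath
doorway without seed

5

The third line: doorway(2) + without(2) + seed(1) = 5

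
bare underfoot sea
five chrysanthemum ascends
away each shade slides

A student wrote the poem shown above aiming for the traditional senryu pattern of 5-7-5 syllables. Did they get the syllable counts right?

Yes

Line 1: bare(1) + underfoot(3) + sea(1) = 5 ✓
Line 2: five(1) + chrysanthemum(4) + ascends(2) = 7 ✓
Line 3: away(2) + each(1) + shade(1) + slides(1) = 5 ✓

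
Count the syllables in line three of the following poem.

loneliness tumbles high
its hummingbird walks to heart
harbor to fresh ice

5

Line three: harbor(2) + to(1) + fresh(1) + ice(1) = 5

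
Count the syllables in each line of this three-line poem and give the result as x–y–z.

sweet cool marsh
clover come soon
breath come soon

Line 1: "sweet cool marsh": 1+1+1 = 3
Line 2: "clover come soon": 2+1+1 = 4
Line 3: "breath come soon": 1+1+1 = 3

3–4–3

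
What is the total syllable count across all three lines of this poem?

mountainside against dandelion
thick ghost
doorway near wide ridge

Line 1: mountainside(3) + against(2) + dandelion(4) = 9
Line 2: thick(1) + ghost(1) = 2
Line 3: doorway(2) + near(1) + wide(1) + ridge(1) = 5
Total: 9 + 2 + 5 = 16

16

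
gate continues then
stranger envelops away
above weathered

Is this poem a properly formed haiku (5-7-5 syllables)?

Line 1: gate (1), continues (3), then (1) → 5 ✓
Line 2: stranger (2), envelops (3), away (2) → 7 ✓
Line 3: above (2), weathered (2) → 4 (expected 5)

No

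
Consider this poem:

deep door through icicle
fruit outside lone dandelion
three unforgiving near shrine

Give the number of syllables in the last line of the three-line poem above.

The last line: three(1) + unforgiving(4) + near(1) + shrine(1) = 7

7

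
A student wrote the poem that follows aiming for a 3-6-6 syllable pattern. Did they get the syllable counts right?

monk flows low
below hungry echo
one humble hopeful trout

Line 1: monk (1), flows (1), low (1) → 3 ✓
Line 2: below (2), hungry (2), echo (2) → 6 ✓
Line 3: one (1), humble (2), hopeful (2), trout (1) → 6 ✓

Yes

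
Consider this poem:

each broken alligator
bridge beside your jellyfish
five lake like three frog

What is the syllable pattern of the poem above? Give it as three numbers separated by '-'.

7-7-5

Line 1: "each broken alligator": 1+2+4 = 7
Line 2: "bridge beside your jellyfish": 1+2+1+3 = 7
Line 3: "five lake like three frog": 1+1+1+1+1 = 5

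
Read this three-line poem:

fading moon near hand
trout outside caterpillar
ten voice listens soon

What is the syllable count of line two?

Line two: trout(1) + outside(2) + caterpillar(4) = 7

7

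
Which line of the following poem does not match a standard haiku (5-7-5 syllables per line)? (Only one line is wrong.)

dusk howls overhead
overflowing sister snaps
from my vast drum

Line 1: dusk (1), howls (1), overhead (3) → 5 ✓
Line 2: overflowing (4), sister (2), snaps (1) → 7 ✓
Line 3: from (1), my (1), vast (1), drum (1) → 4 (expected 5)

The third line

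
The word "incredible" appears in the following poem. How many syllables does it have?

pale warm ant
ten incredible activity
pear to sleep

4

"incredible" has 4 syllables.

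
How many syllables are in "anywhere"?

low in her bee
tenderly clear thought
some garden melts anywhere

3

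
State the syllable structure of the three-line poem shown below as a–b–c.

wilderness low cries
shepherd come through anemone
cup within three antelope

Line 1: "wilderness low cries": 3+1+1 = 5
Line 2: "shepherd come through anemone": 2+1+1+4 = 8
Line 3: "cup within three antelope": 1+2+1+3 = 7

5–8–7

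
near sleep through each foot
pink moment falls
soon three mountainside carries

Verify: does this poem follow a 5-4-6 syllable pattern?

Line 1: near (1), sleep (1), through (1), each (1), foot (1) → 5 ✓
Line 2: pink (1), moment (2), falls (1) → 4 ✓
Line 3: soon (1), three (1), mountainside (3), carries (2) → 7 (expected 6)

No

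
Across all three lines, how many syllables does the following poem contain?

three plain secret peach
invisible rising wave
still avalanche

16

Line 1: three (1), plain (1), secret (2), peach (1) → 5
Line 2: invisible (4), rising (2), wave (1) → 7
Line 3: still (1), avalanche (3) → 4
Total: 5 + 7 + 4 = 16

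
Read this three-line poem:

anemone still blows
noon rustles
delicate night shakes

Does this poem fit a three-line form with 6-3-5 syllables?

Line 1: anemone (4), still (1), blows (1) → 6 ✓
Line 2: noon (1), rustles (2) → 3 ✓
Line 3: delicate (3), night (1), shakes (1) → 5 ✓

Yes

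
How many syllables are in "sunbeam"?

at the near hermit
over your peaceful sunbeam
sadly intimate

"sunbeam" has 2 syllables.

2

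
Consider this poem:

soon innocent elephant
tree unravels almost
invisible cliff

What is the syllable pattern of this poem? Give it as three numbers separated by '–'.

Line 1: soon(1) + innocent(3) + elephant(3) = 7
Line 2: tree(1) + unravels(3) + almost(2) = 6
Line 3: invisible(4) + cliff(1) = 5

7–6–5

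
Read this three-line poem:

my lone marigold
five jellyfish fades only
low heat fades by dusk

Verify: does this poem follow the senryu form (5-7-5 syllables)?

Yes

Line 1: my (1), lone (1), marigold (3) → 5 ✓
Line 2: five (1), jellyfish (3), fades (1), only (2) → 7 ✓
Line 3: low (1), heat (1), fades (1), by (1), dusk (1) → 5 ✓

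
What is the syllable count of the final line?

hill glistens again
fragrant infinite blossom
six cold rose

3

The final line: six (1), cold (1), rose (1) → 3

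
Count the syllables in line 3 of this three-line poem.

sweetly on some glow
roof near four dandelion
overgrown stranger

Line 3: overgrown (3), stranger (2) → 5

5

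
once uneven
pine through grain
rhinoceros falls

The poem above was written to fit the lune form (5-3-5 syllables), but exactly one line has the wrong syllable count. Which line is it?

Line 1: once(1) + uneven(3) = 4 (expected 5)
Line 2: pine(1) + through(1) + grain(1) = 3 ✓
Line 3: rhinoceros(4) + falls(1) = 5 ✓

The first line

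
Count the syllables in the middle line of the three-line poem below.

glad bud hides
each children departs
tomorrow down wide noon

The middle line: each (1), children (2), departs (2) → 5

5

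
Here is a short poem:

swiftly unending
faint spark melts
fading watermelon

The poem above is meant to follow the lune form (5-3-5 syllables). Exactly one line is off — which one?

Line 3

Line 1: swiftly(2) + unending(3) = 5 ✓
Line 2: faint(1) + spark(1) + melts(1) = 3 ✓
Line 3: fading(2) + watermelon(4) = 6 (expected 5)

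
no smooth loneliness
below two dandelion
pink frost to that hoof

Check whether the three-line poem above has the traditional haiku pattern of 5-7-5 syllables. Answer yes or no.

Line 1: "no smooth loneliness": 1+1+3 = 5 ✓
Line 2: "below two dandelion": 2+1+4 = 7 ✓
Line 3: "pink frost to that hoof": 1+1+1+1+1 = 5 ✓

Yes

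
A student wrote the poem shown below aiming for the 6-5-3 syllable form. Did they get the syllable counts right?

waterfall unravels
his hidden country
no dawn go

Line 1: waterfall (3), unravels (3) → 6 ✓
Line 2: his (1), hidden (2), country (2) → 5 ✓
Line 3: no (1), dawn (1), go (1) → 3 ✓

Yes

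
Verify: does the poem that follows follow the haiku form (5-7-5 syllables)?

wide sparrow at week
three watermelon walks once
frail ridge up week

Line 1: wide (1), sparrow (2), at (1), week (1) → 5 ✓
Line 2: three (1), watermelon (4), walks (1), once (1) → 7 ✓
Line 3: frail (1), ridge (1), up (1), week (1) → 4 (expected 5)

No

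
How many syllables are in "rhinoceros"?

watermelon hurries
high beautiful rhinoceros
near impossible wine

"rhinoceros" has 4 syllables.

4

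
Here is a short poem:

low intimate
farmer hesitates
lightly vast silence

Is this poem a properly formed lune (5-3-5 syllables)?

No

Line 1: low(1) + intimate(3) = 4 (expected 5)
Line 2: farmer(2) + hesitates(3) = 5 (expected 3)
Line 3: lightly(2) + vast(1) + silence(2) = 5 ✓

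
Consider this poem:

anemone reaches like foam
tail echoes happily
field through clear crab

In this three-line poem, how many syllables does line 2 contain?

Line 2: tail (1), echoes (2), happily (3) → 6

6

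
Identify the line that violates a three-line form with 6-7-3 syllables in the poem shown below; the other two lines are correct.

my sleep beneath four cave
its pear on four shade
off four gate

Line 1: my(1) + sleep(1) + beneath(2) + four(1) + cave(1) = 6 ✓
Line 2: its(1) + pear(1) + on(1) + four(1) + shade(1) = 5 (expected 7)
Line 3: off(1) + four(1) + gate(1) = 3 ✓

Line 2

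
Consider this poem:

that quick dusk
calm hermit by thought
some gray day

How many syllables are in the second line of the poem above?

The second line: "calm hermit by thought": 1+2+1+1 = 5

5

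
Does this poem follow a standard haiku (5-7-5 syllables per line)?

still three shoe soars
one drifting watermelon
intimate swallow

Line 1: still(1) + three(1) + shoe(1) + soars(1) = 4 (expected 5)
Line 2: one(1) + drifting(2) + watermelon(4) = 7 ✓
Line 3: intimate(3) + swallow(2) = 5 ✓

No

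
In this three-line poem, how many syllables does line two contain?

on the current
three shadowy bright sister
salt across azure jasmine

Line two: three(1) + shadowy(3) + bright(1) + sister(2) = 7

7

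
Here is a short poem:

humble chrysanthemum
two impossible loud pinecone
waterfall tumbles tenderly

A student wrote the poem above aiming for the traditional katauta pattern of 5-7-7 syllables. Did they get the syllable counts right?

Line 1: "humble chrysanthemum": 2+4 = 6 (expected 5)
Line 2: "two impossible loud pinecone": 1+4+1+2 = 8 (expected 7)
Line 3: "waterfall tumbles tenderly": 3+2+3 = 8 (expected 7)

No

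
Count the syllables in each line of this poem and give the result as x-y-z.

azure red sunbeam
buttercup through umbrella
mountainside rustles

5-7-5

Line 1: azure (2), red (1), sunbeam (2) → 5
Line 2: buttercup (3), through (1), umbrella (3) → 7
Line 3: mountainside (3), rustles (2) → 5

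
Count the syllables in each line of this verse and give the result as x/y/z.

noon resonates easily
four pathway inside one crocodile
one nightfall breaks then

7/9/5

Line 1: noon(1) + resonates(3) + easily(3) = 7
Line 2: four(1) + pathway(2) + inside(2) + one(1) + crocodile(3) = 9
Line 3: one(1) + nightfall(2) + breaks(1) + then(1) = 5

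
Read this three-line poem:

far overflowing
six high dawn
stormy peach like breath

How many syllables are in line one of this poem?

5

Line one: "far overflowing": 1+4 = 5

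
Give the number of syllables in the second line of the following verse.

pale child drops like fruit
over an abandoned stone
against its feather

The second line: "over an abandoned stone": 2+1+3+1 = 7

7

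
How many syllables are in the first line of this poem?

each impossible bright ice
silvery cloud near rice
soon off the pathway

The first line: each(1) + impossible(4) + bright(1) + ice(1) = 7

7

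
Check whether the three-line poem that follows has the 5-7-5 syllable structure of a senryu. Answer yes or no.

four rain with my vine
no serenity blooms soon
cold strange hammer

Line 1: four(1) + rain(1) + with(1) + my(1) + vine(1) = 5 ✓
Line 2: no(1) + serenity(4) + blooms(1) + soon(1) = 7 ✓
Line 3: cold(1) + strange(1) + hammer(2) = 4 (expected 5)

No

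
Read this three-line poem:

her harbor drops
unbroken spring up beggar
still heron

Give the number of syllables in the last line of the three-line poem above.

3

The last line: still (1), heron (2) → 3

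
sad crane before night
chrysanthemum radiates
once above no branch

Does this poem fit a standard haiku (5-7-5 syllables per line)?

Yes

Line 1: sad(1) + crane(1) + before(2) + night(1) = 5 ✓
Line 2: chrysanthemum(4) + radiates(3) = 7 ✓
Line 3: once(1) + above(2) + no(1) + branch(1) = 5 ✓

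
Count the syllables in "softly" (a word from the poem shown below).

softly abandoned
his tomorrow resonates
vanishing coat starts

"softly" has 2 syllables.

2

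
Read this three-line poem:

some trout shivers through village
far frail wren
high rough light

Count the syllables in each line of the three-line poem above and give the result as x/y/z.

7/3/3

Line 1: some (1), trout (1), shivers (2), through (1), village (2) → 7
Line 2: far (1), frail (1), wren (1) → 3
Line 3: high (1), rough (1), light (1) → 3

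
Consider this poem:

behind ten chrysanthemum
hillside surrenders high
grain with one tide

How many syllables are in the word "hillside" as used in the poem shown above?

2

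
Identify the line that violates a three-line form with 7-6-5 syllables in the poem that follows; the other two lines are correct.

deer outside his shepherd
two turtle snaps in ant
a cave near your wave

Line 1: "deer outside his shepherd": 1+2+1+2 = 6 (expected 7)
Line 2: "two turtle snaps in ant": 1+2+1+1+1 = 6 ✓
Line 3: "a cave near your wave": 1+1+1+1+1 = 5 ✓

Line 1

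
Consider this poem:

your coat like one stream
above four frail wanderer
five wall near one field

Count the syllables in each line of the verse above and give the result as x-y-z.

5-7-5

Line 1: your (1), coat (1), like (1), one (1), stream (1) → 5
Line 2: above (2), four (1), frail (1), wanderer (3) → 7
Line 3: five (1), wall (1), near (1), one (1), field (1) → 5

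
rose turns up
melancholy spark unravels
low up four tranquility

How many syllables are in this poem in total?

18

Line 1: rose(1) + turns(1) + up(1) = 3
Line 2: melancholy(4) + spark(1) + unravels(3) = 8
Line 3: low(1) + up(1) + four(1) + tranquility(4) = 7
Total: 3 + 8 + 7 = 18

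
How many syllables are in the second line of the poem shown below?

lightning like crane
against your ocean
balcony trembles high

The second line: "against your ocean": 2+1+2 = 5

5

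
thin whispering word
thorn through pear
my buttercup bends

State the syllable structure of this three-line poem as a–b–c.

Line 1: "thin whispering word": 1+3+1 = 5
Line 2: "thorn through pear": 1+1+1 = 3
Line 3: "my buttercup bends": 1+3+1 = 5

5–3–5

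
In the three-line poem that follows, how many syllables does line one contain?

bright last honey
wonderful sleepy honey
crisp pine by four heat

4

Line one: bright (1), last (1), honey (2) → 4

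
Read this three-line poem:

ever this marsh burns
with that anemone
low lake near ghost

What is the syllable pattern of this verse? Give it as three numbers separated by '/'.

Line 1: ever (2), this (1), marsh (1), burns (1) → 5
Line 2: with (1), that (1), anemone (4) → 6
Line 3: low (1), lake (1), near (1), ghost (1) → 4

5/6/4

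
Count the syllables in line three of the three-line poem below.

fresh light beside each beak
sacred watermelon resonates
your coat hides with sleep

5

Line three: your (1), coat (1), hides (1), with (1), sleep (1) → 5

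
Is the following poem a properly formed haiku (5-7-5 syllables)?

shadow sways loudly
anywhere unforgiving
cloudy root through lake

Line 1: "shadow sways loudly": 2+1+2 = 5 ✓
Line 2: "anywhere unforgiving": 3+4 = 7 ✓
Line 3: "cloudy root through lake": 2+1+1+1 = 5 ✓

Yes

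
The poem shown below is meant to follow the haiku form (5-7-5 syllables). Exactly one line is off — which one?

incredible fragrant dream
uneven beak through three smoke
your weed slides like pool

The first line

Line 1: incredible (4), fragrant (2), dream (1) → 7 (expected 5)
Line 2: uneven (3), beak (1), through (1), three (1), smoke (1) → 7 ✓
Line 3: your (1), weed (1), slides (1), like (1), pool (1) → 5 ✓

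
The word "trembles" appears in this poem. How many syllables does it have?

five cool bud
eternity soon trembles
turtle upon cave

2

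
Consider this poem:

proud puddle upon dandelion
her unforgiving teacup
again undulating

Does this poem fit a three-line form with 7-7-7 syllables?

No

Line 1: proud (1), puddle (2), upon (2), dandelion (4) → 9 (expected 7)
Line 2: her (1), unforgiving (4), teacup (2) → 7 ✓
Line 3: again (2), undulating (4) → 6 (expected 7)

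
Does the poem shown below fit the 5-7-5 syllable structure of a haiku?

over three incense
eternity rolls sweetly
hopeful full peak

Line 1: over(2) + three(1) + incense(2) = 5 ✓
Line 2: eternity(4) + rolls(1) + sweetly(2) = 7 ✓
Line 3: hopeful(2) + full(1) + peak(1) = 4 (expected 5)

No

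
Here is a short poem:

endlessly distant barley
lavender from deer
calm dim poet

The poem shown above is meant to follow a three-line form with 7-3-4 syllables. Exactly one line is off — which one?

Line 1: "endlessly distant barley": 3+2+2 = 7 ✓
Line 2: "lavender from deer": 3+1+1 = 5 (expected 3)
Line 3: "calm dim poet": 1+1+2 = 4 ✓

The second line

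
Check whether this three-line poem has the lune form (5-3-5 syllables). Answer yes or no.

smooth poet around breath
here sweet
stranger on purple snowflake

No

Line 1: smooth (1), poet (2), around (2), breath (1) → 6 (expected 5)
Line 2: here (1), sweet (1) → 2 (expected 3)
Line 3: stranger (2), on (1), purple (2), snowflake (2) → 7 (expected 5)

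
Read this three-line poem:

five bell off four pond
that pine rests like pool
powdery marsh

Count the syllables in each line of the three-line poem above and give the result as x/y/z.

Line 1: "five bell off four pond": 1+1+1+1+1 = 5
Line 2: "that pine rests like pool": 1+1+1+1+1 = 5
Line 3: "powdery marsh": 3+1 = 4

5/5/4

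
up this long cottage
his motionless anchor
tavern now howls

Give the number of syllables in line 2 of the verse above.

6

Line 2: his (1), motionless (3), anchor (2) → 6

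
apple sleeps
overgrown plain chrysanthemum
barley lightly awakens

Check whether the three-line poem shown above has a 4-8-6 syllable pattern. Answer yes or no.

No

Line 1: "apple sleeps": 2+1 = 3 (expected 4)
Line 2: "overgrown plain chrysanthemum": 3+1+4 = 8 ✓
Line 3: "barley lightly awakens": 2+2+3 = 7 (expected 6)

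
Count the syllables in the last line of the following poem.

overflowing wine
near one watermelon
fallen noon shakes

The last line: "fallen noon shakes": 2+1+1 = 4

4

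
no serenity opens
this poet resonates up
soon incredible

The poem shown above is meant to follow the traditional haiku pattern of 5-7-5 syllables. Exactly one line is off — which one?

Line 1: no (1), serenity (4), opens (2) → 7 (expected 5)
Line 2: this (1), poet (2), resonates (3), up (1) → 7 ✓
Line 3: soon (1), incredible (4) → 5 ✓

The first line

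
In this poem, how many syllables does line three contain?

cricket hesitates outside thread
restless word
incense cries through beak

Line three: incense(2) + cries(1) + through(1) + beak(1) = 5

5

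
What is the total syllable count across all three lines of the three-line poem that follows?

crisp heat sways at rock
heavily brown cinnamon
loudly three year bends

17

Line 1: "crisp heat sways at rock": 1+1+1+1+1 = 5
Line 2: "heavily brown cinnamon": 3+1+3 = 7
Line 3: "loudly three year bends": 2+1+1+1 = 5
Total: 5 + 7 + 5 = 17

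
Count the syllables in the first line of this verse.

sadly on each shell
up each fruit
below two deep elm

5

The first line: sadly(2) + on(1) + each(1) + shell(1) = 5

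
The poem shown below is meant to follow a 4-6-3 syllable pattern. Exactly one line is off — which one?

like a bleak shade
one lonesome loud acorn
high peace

Line 1: like (1), a (1), bleak (1), shade (1) → 4 ✓
Line 2: one (1), lonesome (2), loud (1), acorn (2) → 6 ✓
Line 3: high (1), peace (1) → 2 (expected 3)

Line 3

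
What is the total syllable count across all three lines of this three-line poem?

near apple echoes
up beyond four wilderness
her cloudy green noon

Line 1: near(1) + apple(2) + echoes(2) = 5
Line 2: up(1) + beyond(2) + four(1) + wilderness(3) = 7
Line 3: her(1) + cloudy(2) + green(1) + noon(1) = 5
Total: 5 + 7 + 5 = 17

17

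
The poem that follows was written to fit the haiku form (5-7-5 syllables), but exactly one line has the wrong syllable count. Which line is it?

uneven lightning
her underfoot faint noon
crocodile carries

Line 1: "uneven lightning": 3+2 = 5 ✓
Line 2: "her underfoot faint noon": 1+3+1+1 = 6 (expected 7)
Line 3: "crocodile carries": 3+2 = 5 ✓

The second line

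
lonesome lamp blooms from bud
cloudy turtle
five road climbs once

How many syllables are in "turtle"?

2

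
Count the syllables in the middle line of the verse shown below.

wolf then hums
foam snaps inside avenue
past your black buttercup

7

The middle line: foam(1) + snaps(1) + inside(2) + avenue(3) = 7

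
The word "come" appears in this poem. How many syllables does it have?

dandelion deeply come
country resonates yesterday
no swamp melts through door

"come" has 1 syllable.

1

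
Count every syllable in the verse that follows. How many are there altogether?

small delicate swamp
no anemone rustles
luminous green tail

17

Line 1: small (1), delicate (3), swamp (1) → 5
Line 2: no (1), anemone (4), rustles (2) → 7
Line 3: luminous (3), green (1), tail (1) → 5
Total: 5 + 7 + 5 = 17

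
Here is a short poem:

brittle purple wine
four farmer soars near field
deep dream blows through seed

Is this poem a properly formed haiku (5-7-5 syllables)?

Line 1: "brittle purple wine": 2+2+1 = 5 ✓
Line 2: "four farmer soars near field": 1+2+1+1+1 = 6 (expected 7)
Line 3: "deep dream blows through seed": 1+1+1+1+1 = 5 ✓

No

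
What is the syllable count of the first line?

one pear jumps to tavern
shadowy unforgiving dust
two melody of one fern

6

The first line: "one pear jumps to tavern": 1+1+1+1+2 = 6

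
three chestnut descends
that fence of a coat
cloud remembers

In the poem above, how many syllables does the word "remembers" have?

3

"remembers" has 3 syllables.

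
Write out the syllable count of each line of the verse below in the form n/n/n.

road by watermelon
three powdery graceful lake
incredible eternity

Line 1: road (1), by (1), watermelon (4) → 6
Line 2: three (1), powdery (3), graceful (2), lake (1) → 7
Line 3: incredible (4), eternity (4) → 8

6/7/8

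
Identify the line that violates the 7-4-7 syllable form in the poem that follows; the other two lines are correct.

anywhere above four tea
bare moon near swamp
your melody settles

Line 3

Line 1: anywhere(3) + above(2) + four(1) + tea(1) = 7 ✓
Line 2: bare(1) + moon(1) + near(1) + swamp(1) = 4 ✓
Line 3: your(1) + melody(3) + settles(2) = 6 (expected 7)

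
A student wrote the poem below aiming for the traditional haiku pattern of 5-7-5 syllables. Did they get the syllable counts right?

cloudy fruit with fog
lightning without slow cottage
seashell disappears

Line 1: cloudy (2), fruit (1), with (1), fog (1) → 5 ✓
Line 2: lightning (2), without (2), slow (1), cottage (2) → 7 ✓
Line 3: seashell (2), disappears (3) → 5 ✓

Yes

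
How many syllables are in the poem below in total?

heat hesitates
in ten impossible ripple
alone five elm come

Line 1: heat(1) + hesitates(3) = 4
Line 2: in(1) + ten(1) + impossible(4) + ripple(2) = 8
Line 3: alone(2) + five(1) + elm(1) + come(1) = 5
Total: 4 + 8 + 5 = 17

17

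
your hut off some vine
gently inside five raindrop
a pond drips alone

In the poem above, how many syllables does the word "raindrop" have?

"raindrop" has 2 syllables.

2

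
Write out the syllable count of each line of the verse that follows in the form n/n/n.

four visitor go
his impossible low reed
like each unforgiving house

5/7/7

Line 1: four(1) + visitor(3) + go(1) = 5
Line 2: his(1) + impossible(4) + low(1) + reed(1) = 7
Line 3: like(1) + each(1) + unforgiving(4) + house(1) = 7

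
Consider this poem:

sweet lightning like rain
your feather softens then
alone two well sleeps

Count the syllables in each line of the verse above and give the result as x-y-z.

Line 1: sweet (1), lightning (2), like (1), rain (1) → 5
Line 2: your (1), feather (2), softens (2), then (1) → 6
Line 3: alone (2), two (1), well (1), sleeps (1) → 5

5-6-5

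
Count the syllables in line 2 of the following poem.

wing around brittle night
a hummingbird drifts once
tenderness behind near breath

6

Line 2: "a hummingbird drifts once": 1+3+1+1 = 6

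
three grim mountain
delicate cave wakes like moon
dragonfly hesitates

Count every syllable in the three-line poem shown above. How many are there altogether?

17

Line 1: three (1), grim (1), mountain (2) → 4
Line 2: delicate (3), cave (1), wakes (1), like (1), moon (1) → 7
Line 3: dragonfly (3), hesitates (3) → 6
Total: 4 + 7 + 6 = 17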